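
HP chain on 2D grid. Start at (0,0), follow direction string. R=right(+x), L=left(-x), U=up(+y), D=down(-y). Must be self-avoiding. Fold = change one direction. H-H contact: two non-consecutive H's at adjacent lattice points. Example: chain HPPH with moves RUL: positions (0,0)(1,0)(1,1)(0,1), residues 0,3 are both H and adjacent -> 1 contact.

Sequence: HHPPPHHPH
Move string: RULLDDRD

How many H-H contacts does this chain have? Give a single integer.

Answer: 1

Derivation:
Positions: [(0, 0), (1, 0), (1, 1), (0, 1), (-1, 1), (-1, 0), (-1, -1), (0, -1), (0, -2)]
H-H contact: residue 0 @(0,0) - residue 5 @(-1, 0)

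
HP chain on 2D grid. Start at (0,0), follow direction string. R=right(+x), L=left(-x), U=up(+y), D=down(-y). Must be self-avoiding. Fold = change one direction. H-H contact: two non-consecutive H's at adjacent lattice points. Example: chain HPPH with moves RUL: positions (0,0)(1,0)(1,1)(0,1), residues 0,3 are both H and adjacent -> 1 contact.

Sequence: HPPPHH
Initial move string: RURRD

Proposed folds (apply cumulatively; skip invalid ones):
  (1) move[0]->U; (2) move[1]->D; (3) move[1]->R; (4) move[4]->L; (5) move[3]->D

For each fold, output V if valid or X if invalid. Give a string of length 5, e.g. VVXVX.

Answer: VXVXV

Derivation:
Initial: RURRD -> [(0, 0), (1, 0), (1, 1), (2, 1), (3, 1), (3, 0)]
Fold 1: move[0]->U => UURRD VALID
Fold 2: move[1]->D => UDRRD INVALID (collision), skipped
Fold 3: move[1]->R => URRRD VALID
Fold 4: move[4]->L => URRRL INVALID (collision), skipped
Fold 5: move[3]->D => URRDD VALID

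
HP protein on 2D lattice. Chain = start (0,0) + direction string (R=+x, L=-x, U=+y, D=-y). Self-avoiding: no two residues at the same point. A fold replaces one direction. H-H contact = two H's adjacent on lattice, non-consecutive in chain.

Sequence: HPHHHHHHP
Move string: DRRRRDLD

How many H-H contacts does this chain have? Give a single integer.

Answer: 1

Derivation:
Positions: [(0, 0), (0, -1), (1, -1), (2, -1), (3, -1), (4, -1), (4, -2), (3, -2), (3, -3)]
H-H contact: residue 4 @(3,-1) - residue 7 @(3, -2)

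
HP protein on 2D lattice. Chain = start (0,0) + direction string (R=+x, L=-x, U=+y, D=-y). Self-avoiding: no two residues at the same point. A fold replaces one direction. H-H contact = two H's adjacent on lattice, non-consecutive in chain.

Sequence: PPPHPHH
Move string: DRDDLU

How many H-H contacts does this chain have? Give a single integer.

Answer: 1

Derivation:
Positions: [(0, 0), (0, -1), (1, -1), (1, -2), (1, -3), (0, -3), (0, -2)]
H-H contact: residue 3 @(1,-2) - residue 6 @(0, -2)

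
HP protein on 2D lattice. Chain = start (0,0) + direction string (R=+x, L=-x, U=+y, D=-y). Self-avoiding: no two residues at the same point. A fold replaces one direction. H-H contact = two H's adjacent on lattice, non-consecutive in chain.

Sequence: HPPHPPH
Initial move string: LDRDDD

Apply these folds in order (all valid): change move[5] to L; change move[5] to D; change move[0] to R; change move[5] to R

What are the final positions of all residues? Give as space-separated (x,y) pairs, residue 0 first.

Initial moves: LDRDDD
Fold: move[5]->L => LDRDDL (positions: [(0, 0), (-1, 0), (-1, -1), (0, -1), (0, -2), (0, -3), (-1, -3)])
Fold: move[5]->D => LDRDDD (positions: [(0, 0), (-1, 0), (-1, -1), (0, -1), (0, -2), (0, -3), (0, -4)])
Fold: move[0]->R => RDRDDD (positions: [(0, 0), (1, 0), (1, -1), (2, -1), (2, -2), (2, -3), (2, -4)])
Fold: move[5]->R => RDRDDR (positions: [(0, 0), (1, 0), (1, -1), (2, -1), (2, -2), (2, -3), (3, -3)])

Answer: (0,0) (1,0) (1,-1) (2,-1) (2,-2) (2,-3) (3,-3)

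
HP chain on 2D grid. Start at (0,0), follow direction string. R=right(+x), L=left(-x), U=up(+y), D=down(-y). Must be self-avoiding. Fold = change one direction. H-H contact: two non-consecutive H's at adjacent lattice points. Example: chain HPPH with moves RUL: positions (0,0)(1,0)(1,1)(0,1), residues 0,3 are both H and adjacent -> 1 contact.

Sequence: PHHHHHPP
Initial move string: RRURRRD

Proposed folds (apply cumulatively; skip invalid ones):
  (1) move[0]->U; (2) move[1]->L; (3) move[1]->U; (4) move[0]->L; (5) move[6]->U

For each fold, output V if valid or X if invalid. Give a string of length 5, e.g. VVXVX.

Answer: VVVVV

Derivation:
Initial: RRURRRD -> [(0, 0), (1, 0), (2, 0), (2, 1), (3, 1), (4, 1), (5, 1), (5, 0)]
Fold 1: move[0]->U => URURRRD VALID
Fold 2: move[1]->L => ULURRRD VALID
Fold 3: move[1]->U => UUURRRD VALID
Fold 4: move[0]->L => LUURRRD VALID
Fold 5: move[6]->U => LUURRRU VALID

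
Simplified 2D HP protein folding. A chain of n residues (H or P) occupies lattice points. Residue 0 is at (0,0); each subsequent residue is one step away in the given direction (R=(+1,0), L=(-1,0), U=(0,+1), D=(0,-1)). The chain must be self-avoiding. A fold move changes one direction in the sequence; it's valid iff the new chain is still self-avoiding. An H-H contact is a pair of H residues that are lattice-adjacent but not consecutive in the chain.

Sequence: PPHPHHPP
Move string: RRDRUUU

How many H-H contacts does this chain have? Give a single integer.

Positions: [(0, 0), (1, 0), (2, 0), (2, -1), (3, -1), (3, 0), (3, 1), (3, 2)]
H-H contact: residue 2 @(2,0) - residue 5 @(3, 0)

Answer: 1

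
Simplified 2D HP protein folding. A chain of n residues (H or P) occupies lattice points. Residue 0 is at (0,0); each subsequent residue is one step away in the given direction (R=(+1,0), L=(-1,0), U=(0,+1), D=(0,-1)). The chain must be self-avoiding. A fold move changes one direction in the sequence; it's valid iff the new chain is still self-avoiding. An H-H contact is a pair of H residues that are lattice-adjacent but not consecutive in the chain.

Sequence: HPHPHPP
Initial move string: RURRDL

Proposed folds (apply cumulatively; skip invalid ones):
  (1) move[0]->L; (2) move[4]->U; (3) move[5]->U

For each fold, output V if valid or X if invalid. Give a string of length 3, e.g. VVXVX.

Answer: XVV

Derivation:
Initial: RURRDL -> [(0, 0), (1, 0), (1, 1), (2, 1), (3, 1), (3, 0), (2, 0)]
Fold 1: move[0]->L => LURRDL INVALID (collision), skipped
Fold 2: move[4]->U => RURRUL VALID
Fold 3: move[5]->U => RURRUU VALID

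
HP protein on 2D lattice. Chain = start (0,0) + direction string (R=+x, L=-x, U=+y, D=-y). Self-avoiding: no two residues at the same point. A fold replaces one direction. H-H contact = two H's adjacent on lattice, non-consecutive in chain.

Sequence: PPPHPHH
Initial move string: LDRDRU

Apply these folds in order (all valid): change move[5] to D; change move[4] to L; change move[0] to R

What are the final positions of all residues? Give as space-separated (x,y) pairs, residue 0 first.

Initial moves: LDRDRU
Fold: move[5]->D => LDRDRD (positions: [(0, 0), (-1, 0), (-1, -1), (0, -1), (0, -2), (1, -2), (1, -3)])
Fold: move[4]->L => LDRDLD (positions: [(0, 0), (-1, 0), (-1, -1), (0, -1), (0, -2), (-1, -2), (-1, -3)])
Fold: move[0]->R => RDRDLD (positions: [(0, 0), (1, 0), (1, -1), (2, -1), (2, -2), (1, -2), (1, -3)])

Answer: (0,0) (1,0) (1,-1) (2,-1) (2,-2) (1,-2) (1,-3)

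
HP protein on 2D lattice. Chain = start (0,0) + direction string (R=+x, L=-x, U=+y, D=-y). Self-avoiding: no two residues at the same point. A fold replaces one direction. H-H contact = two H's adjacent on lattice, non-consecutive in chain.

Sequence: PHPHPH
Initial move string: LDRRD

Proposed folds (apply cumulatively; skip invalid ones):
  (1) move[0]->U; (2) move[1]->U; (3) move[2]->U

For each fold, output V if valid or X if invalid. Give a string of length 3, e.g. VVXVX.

Initial: LDRRD -> [(0, 0), (-1, 0), (-1, -1), (0, -1), (1, -1), (1, -2)]
Fold 1: move[0]->U => UDRRD INVALID (collision), skipped
Fold 2: move[1]->U => LURRD VALID
Fold 3: move[2]->U => LUURD VALID

Answer: XVV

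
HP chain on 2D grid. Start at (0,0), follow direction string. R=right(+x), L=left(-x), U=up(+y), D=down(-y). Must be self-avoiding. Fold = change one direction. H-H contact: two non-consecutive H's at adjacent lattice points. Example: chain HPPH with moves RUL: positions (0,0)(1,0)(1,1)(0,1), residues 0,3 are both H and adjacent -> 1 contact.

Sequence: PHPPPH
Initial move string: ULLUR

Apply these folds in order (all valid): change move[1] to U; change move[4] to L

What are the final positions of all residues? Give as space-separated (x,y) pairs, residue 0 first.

Initial moves: ULLUR
Fold: move[1]->U => UULUR (positions: [(0, 0), (0, 1), (0, 2), (-1, 2), (-1, 3), (0, 3)])
Fold: move[4]->L => UULUL (positions: [(0, 0), (0, 1), (0, 2), (-1, 2), (-1, 3), (-2, 3)])

Answer: (0,0) (0,1) (0,2) (-1,2) (-1,3) (-2,3)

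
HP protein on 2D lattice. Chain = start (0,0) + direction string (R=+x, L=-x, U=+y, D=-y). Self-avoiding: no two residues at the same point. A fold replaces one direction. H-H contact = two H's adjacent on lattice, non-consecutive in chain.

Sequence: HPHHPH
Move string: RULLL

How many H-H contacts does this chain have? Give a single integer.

Answer: 1

Derivation:
Positions: [(0, 0), (1, 0), (1, 1), (0, 1), (-1, 1), (-2, 1)]
H-H contact: residue 0 @(0,0) - residue 3 @(0, 1)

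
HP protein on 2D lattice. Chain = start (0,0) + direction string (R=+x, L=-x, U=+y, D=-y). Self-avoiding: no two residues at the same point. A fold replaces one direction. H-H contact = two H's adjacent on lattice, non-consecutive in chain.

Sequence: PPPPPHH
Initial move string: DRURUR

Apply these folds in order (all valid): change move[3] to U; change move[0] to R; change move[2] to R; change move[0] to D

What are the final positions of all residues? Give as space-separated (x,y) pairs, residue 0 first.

Initial moves: DRURUR
Fold: move[3]->U => DRUUUR (positions: [(0, 0), (0, -1), (1, -1), (1, 0), (1, 1), (1, 2), (2, 2)])
Fold: move[0]->R => RRUUUR (positions: [(0, 0), (1, 0), (2, 0), (2, 1), (2, 2), (2, 3), (3, 3)])
Fold: move[2]->R => RRRUUR (positions: [(0, 0), (1, 0), (2, 0), (3, 0), (3, 1), (3, 2), (4, 2)])
Fold: move[0]->D => DRRUUR (positions: [(0, 0), (0, -1), (1, -1), (2, -1), (2, 0), (2, 1), (3, 1)])

Answer: (0,0) (0,-1) (1,-1) (2,-1) (2,0) (2,1) (3,1)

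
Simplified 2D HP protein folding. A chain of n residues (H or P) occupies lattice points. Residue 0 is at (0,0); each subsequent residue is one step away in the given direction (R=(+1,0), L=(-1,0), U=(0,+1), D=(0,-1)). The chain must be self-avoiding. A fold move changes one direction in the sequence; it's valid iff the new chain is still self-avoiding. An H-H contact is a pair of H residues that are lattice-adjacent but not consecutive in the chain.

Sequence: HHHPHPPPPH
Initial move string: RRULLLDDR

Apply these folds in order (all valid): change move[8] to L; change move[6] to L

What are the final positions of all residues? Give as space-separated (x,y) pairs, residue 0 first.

Answer: (0,0) (1,0) (2,0) (2,1) (1,1) (0,1) (-1,1) (-2,1) (-2,0) (-3,0)

Derivation:
Initial moves: RRULLLDDR
Fold: move[8]->L => RRULLLDDL (positions: [(0, 0), (1, 0), (2, 0), (2, 1), (1, 1), (0, 1), (-1, 1), (-1, 0), (-1, -1), (-2, -1)])
Fold: move[6]->L => RRULLLLDL (positions: [(0, 0), (1, 0), (2, 0), (2, 1), (1, 1), (0, 1), (-1, 1), (-2, 1), (-2, 0), (-3, 0)])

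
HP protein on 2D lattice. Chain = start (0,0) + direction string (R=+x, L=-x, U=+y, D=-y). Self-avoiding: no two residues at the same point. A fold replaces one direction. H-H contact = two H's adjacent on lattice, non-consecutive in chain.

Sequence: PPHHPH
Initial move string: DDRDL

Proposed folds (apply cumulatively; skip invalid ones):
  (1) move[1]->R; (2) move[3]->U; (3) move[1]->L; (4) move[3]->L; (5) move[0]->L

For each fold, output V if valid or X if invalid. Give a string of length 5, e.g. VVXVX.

Initial: DDRDL -> [(0, 0), (0, -1), (0, -2), (1, -2), (1, -3), (0, -3)]
Fold 1: move[1]->R => DRRDL VALID
Fold 2: move[3]->U => DRRUL VALID
Fold 3: move[1]->L => DLRUL INVALID (collision), skipped
Fold 4: move[3]->L => DRRLL INVALID (collision), skipped
Fold 5: move[0]->L => LRRUL INVALID (collision), skipped

Answer: VVXXX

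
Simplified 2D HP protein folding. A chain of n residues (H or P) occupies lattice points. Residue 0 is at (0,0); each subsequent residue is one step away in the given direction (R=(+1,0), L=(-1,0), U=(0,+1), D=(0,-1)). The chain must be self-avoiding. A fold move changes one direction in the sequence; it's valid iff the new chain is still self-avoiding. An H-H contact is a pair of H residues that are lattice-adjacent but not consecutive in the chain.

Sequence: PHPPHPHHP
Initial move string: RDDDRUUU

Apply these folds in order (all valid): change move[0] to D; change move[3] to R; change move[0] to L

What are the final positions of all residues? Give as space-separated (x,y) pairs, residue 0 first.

Answer: (0,0) (-1,0) (-1,-1) (-1,-2) (0,-2) (1,-2) (1,-1) (1,0) (1,1)

Derivation:
Initial moves: RDDDRUUU
Fold: move[0]->D => DDDDRUUU (positions: [(0, 0), (0, -1), (0, -2), (0, -3), (0, -4), (1, -4), (1, -3), (1, -2), (1, -1)])
Fold: move[3]->R => DDDRRUUU (positions: [(0, 0), (0, -1), (0, -2), (0, -3), (1, -3), (2, -3), (2, -2), (2, -1), (2, 0)])
Fold: move[0]->L => LDDRRUUU (positions: [(0, 0), (-1, 0), (-1, -1), (-1, -2), (0, -2), (1, -2), (1, -1), (1, 0), (1, 1)])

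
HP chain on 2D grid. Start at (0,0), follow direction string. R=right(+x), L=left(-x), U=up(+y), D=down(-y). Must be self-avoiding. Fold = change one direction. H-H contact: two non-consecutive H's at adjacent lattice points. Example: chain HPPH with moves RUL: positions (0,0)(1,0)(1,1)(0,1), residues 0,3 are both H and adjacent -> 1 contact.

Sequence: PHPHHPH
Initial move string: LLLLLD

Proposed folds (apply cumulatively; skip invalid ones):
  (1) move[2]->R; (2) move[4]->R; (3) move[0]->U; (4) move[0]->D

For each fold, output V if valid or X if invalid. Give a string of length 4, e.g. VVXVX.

Initial: LLLLLD -> [(0, 0), (-1, 0), (-2, 0), (-3, 0), (-4, 0), (-5, 0), (-5, -1)]
Fold 1: move[2]->R => LLRLLD INVALID (collision), skipped
Fold 2: move[4]->R => LLLLRD INVALID (collision), skipped
Fold 3: move[0]->U => ULLLLD VALID
Fold 4: move[0]->D => DLLLLD VALID

Answer: XXVV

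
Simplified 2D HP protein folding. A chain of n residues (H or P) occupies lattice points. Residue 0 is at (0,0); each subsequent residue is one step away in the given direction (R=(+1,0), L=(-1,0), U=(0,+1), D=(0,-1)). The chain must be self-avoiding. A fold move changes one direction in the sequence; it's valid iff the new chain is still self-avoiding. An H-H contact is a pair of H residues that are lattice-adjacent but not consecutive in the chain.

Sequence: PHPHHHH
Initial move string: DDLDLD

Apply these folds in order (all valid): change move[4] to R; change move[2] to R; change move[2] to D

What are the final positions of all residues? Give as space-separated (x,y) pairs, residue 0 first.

Answer: (0,0) (0,-1) (0,-2) (0,-3) (0,-4) (1,-4) (1,-5)

Derivation:
Initial moves: DDLDLD
Fold: move[4]->R => DDLDRD (positions: [(0, 0), (0, -1), (0, -2), (-1, -2), (-1, -3), (0, -3), (0, -4)])
Fold: move[2]->R => DDRDRD (positions: [(0, 0), (0, -1), (0, -2), (1, -2), (1, -3), (2, -3), (2, -4)])
Fold: move[2]->D => DDDDRD (positions: [(0, 0), (0, -1), (0, -2), (0, -3), (0, -4), (1, -4), (1, -5)])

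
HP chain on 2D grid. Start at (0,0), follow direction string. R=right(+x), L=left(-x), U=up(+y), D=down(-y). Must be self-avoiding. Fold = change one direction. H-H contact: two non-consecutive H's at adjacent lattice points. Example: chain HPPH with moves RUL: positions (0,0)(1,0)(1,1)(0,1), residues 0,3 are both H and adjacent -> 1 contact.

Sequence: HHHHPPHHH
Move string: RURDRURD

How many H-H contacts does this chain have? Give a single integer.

Positions: [(0, 0), (1, 0), (1, 1), (2, 1), (2, 0), (3, 0), (3, 1), (4, 1), (4, 0)]
H-H contact: residue 3 @(2,1) - residue 6 @(3, 1)

Answer: 1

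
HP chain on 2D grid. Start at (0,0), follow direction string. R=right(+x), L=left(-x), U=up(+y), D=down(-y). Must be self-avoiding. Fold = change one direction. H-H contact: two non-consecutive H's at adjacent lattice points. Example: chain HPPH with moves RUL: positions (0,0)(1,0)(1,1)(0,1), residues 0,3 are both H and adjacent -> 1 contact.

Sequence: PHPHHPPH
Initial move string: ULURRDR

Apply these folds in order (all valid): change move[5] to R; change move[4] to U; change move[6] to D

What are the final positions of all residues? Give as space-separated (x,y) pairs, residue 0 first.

Initial moves: ULURRDR
Fold: move[5]->R => ULURRRR (positions: [(0, 0), (0, 1), (-1, 1), (-1, 2), (0, 2), (1, 2), (2, 2), (3, 2)])
Fold: move[4]->U => ULURURR (positions: [(0, 0), (0, 1), (-1, 1), (-1, 2), (0, 2), (0, 3), (1, 3), (2, 3)])
Fold: move[6]->D => ULURURD (positions: [(0, 0), (0, 1), (-1, 1), (-1, 2), (0, 2), (0, 3), (1, 3), (1, 2)])

Answer: (0,0) (0,1) (-1,1) (-1,2) (0,2) (0,3) (1,3) (1,2)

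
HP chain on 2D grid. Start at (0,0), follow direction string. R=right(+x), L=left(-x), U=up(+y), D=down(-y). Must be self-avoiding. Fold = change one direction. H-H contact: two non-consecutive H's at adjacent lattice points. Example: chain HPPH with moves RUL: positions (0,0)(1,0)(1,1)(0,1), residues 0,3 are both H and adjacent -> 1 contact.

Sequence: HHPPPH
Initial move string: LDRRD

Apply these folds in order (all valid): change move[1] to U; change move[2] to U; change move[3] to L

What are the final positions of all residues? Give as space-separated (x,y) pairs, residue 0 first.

Initial moves: LDRRD
Fold: move[1]->U => LURRD (positions: [(0, 0), (-1, 0), (-1, 1), (0, 1), (1, 1), (1, 0)])
Fold: move[2]->U => LUURD (positions: [(0, 0), (-1, 0), (-1, 1), (-1, 2), (0, 2), (0, 1)])
Fold: move[3]->L => LUULD (positions: [(0, 0), (-1, 0), (-1, 1), (-1, 2), (-2, 2), (-2, 1)])

Answer: (0,0) (-1,0) (-1,1) (-1,2) (-2,2) (-2,1)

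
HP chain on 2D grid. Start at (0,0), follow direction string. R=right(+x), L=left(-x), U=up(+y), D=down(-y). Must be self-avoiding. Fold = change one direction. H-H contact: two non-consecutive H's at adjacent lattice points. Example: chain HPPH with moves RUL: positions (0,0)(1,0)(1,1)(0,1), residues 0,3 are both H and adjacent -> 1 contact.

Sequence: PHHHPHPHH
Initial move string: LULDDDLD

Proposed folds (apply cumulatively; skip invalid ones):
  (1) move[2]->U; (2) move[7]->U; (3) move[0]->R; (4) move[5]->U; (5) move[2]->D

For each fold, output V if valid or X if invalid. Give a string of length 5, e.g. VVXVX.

Initial: LULDDDLD -> [(0, 0), (-1, 0), (-1, 1), (-2, 1), (-2, 0), (-2, -1), (-2, -2), (-3, -2), (-3, -3)]
Fold 1: move[2]->U => LUUDDDLD INVALID (collision), skipped
Fold 2: move[7]->U => LULDDDLU VALID
Fold 3: move[0]->R => RULDDDLU INVALID (collision), skipped
Fold 4: move[5]->U => LULDDULU INVALID (collision), skipped
Fold 5: move[2]->D => LUDDDDLU INVALID (collision), skipped

Answer: XVXXX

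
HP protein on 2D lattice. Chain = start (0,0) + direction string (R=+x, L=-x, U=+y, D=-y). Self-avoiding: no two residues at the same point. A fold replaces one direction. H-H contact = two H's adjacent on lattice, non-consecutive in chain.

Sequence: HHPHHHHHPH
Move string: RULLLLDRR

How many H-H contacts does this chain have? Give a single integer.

Positions: [(0, 0), (1, 0), (1, 1), (0, 1), (-1, 1), (-2, 1), (-3, 1), (-3, 0), (-2, 0), (-1, 0)]
H-H contact: residue 0 @(0,0) - residue 9 @(-1, 0)
H-H contact: residue 0 @(0,0) - residue 3 @(0, 1)
H-H contact: residue 4 @(-1,1) - residue 9 @(-1, 0)

Answer: 3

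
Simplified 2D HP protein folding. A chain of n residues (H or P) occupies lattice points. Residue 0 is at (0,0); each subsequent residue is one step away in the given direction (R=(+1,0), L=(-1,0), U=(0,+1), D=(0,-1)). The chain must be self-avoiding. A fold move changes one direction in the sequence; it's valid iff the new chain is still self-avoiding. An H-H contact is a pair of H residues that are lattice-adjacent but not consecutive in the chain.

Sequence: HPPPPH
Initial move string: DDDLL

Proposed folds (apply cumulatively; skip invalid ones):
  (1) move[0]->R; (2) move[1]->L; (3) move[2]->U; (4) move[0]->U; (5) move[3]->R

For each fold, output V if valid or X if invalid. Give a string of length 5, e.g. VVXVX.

Initial: DDDLL -> [(0, 0), (0, -1), (0, -2), (0, -3), (-1, -3), (-2, -3)]
Fold 1: move[0]->R => RDDLL VALID
Fold 2: move[1]->L => RLDLL INVALID (collision), skipped
Fold 3: move[2]->U => RDULL INVALID (collision), skipped
Fold 4: move[0]->U => UDDLL INVALID (collision), skipped
Fold 5: move[3]->R => RDDRL INVALID (collision), skipped

Answer: VXXXX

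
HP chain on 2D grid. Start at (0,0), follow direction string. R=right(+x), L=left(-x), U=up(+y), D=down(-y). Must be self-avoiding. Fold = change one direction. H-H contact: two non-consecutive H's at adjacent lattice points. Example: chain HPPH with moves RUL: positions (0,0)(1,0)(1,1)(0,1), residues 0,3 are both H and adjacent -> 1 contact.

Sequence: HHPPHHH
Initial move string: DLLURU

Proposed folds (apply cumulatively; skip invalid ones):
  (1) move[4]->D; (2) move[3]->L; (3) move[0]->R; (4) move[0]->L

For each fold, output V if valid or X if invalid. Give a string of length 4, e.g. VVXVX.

Answer: XXXV

Derivation:
Initial: DLLURU -> [(0, 0), (0, -1), (-1, -1), (-2, -1), (-2, 0), (-1, 0), (-1, 1)]
Fold 1: move[4]->D => DLLUDU INVALID (collision), skipped
Fold 2: move[3]->L => DLLLRU INVALID (collision), skipped
Fold 3: move[0]->R => RLLURU INVALID (collision), skipped
Fold 4: move[0]->L => LLLURU VALID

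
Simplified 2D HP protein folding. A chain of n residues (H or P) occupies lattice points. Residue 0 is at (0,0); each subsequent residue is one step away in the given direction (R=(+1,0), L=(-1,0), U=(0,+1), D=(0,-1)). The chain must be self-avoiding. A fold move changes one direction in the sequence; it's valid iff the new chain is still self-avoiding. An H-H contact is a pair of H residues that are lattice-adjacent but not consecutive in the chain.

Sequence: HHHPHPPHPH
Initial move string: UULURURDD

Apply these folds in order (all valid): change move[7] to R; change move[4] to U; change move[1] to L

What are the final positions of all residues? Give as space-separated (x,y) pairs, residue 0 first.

Answer: (0,0) (0,1) (-1,1) (-2,1) (-2,2) (-2,3) (-2,4) (-1,4) (0,4) (0,3)

Derivation:
Initial moves: UULURURDD
Fold: move[7]->R => UULURURRD (positions: [(0, 0), (0, 1), (0, 2), (-1, 2), (-1, 3), (0, 3), (0, 4), (1, 4), (2, 4), (2, 3)])
Fold: move[4]->U => UULUUURRD (positions: [(0, 0), (0, 1), (0, 2), (-1, 2), (-1, 3), (-1, 4), (-1, 5), (0, 5), (1, 5), (1, 4)])
Fold: move[1]->L => ULLUUURRD (positions: [(0, 0), (0, 1), (-1, 1), (-2, 1), (-2, 2), (-2, 3), (-2, 4), (-1, 4), (0, 4), (0, 3)])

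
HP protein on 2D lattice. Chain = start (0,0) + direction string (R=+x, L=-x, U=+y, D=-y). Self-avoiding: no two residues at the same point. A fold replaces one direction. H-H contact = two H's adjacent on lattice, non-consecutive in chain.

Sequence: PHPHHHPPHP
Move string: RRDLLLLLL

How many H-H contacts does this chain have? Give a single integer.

Positions: [(0, 0), (1, 0), (2, 0), (2, -1), (1, -1), (0, -1), (-1, -1), (-2, -1), (-3, -1), (-4, -1)]
H-H contact: residue 1 @(1,0) - residue 4 @(1, -1)

Answer: 1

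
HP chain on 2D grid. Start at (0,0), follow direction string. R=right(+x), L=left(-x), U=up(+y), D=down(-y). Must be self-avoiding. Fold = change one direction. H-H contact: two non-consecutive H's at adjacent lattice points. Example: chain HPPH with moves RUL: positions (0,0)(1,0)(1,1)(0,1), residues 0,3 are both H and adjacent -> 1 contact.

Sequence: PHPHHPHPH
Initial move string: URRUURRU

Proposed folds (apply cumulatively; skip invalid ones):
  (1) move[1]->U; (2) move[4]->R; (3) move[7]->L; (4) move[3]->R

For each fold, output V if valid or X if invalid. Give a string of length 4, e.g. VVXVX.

Answer: VVXV

Derivation:
Initial: URRUURRU -> [(0, 0), (0, 1), (1, 1), (2, 1), (2, 2), (2, 3), (3, 3), (4, 3), (4, 4)]
Fold 1: move[1]->U => UURUURRU VALID
Fold 2: move[4]->R => UURURRRU VALID
Fold 3: move[7]->L => UURURRRL INVALID (collision), skipped
Fold 4: move[3]->R => UURRRRRU VALID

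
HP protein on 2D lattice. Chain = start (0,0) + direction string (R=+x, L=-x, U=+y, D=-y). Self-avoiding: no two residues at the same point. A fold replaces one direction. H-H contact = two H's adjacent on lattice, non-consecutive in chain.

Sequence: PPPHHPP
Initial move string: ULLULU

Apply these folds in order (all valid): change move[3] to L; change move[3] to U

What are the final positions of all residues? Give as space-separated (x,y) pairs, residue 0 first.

Initial moves: ULLULU
Fold: move[3]->L => ULLLLU (positions: [(0, 0), (0, 1), (-1, 1), (-2, 1), (-3, 1), (-4, 1), (-4, 2)])
Fold: move[3]->U => ULLULU (positions: [(0, 0), (0, 1), (-1, 1), (-2, 1), (-2, 2), (-3, 2), (-3, 3)])

Answer: (0,0) (0,1) (-1,1) (-2,1) (-2,2) (-3,2) (-3,3)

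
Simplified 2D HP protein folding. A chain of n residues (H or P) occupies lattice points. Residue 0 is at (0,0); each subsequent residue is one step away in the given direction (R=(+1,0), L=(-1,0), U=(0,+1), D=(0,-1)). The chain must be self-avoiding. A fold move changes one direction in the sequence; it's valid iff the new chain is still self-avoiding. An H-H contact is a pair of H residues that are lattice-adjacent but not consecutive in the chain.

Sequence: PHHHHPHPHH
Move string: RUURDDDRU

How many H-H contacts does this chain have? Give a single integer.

Positions: [(0, 0), (1, 0), (1, 1), (1, 2), (2, 2), (2, 1), (2, 0), (2, -1), (3, -1), (3, 0)]
H-H contact: residue 1 @(1,0) - residue 6 @(2, 0)
H-H contact: residue 6 @(2,0) - residue 9 @(3, 0)

Answer: 2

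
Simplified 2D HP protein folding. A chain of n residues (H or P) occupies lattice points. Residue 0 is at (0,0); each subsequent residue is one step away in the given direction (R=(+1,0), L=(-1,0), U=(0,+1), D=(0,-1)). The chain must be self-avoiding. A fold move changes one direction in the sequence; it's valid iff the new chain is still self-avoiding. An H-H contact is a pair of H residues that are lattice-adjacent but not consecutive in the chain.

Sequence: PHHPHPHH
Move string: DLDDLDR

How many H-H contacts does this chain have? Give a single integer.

Answer: 1

Derivation:
Positions: [(0, 0), (0, -1), (-1, -1), (-1, -2), (-1, -3), (-2, -3), (-2, -4), (-1, -4)]
H-H contact: residue 4 @(-1,-3) - residue 7 @(-1, -4)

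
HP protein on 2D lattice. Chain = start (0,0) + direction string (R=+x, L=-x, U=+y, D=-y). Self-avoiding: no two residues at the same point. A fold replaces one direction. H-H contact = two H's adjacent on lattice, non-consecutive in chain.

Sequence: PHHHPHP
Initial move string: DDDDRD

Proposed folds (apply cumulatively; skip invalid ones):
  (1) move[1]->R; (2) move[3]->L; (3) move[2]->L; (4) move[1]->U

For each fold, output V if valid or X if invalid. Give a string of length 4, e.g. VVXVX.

Answer: VXXX

Derivation:
Initial: DDDDRD -> [(0, 0), (0, -1), (0, -2), (0, -3), (0, -4), (1, -4), (1, -5)]
Fold 1: move[1]->R => DRDDRD VALID
Fold 2: move[3]->L => DRDLRD INVALID (collision), skipped
Fold 3: move[2]->L => DRLDRD INVALID (collision), skipped
Fold 4: move[1]->U => DUDDRD INVALID (collision), skipped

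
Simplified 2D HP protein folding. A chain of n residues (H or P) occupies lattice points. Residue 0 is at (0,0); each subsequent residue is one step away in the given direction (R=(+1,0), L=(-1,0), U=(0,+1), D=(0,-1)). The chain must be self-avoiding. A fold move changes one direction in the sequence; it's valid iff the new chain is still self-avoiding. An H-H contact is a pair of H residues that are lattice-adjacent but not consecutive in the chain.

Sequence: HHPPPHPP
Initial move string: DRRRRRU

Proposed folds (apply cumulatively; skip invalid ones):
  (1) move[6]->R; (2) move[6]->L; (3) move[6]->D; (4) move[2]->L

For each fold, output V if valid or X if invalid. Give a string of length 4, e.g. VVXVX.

Answer: VXVX

Derivation:
Initial: DRRRRRU -> [(0, 0), (0, -1), (1, -1), (2, -1), (3, -1), (4, -1), (5, -1), (5, 0)]
Fold 1: move[6]->R => DRRRRRR VALID
Fold 2: move[6]->L => DRRRRRL INVALID (collision), skipped
Fold 3: move[6]->D => DRRRRRD VALID
Fold 4: move[2]->L => DRLRRRD INVALID (collision), skipped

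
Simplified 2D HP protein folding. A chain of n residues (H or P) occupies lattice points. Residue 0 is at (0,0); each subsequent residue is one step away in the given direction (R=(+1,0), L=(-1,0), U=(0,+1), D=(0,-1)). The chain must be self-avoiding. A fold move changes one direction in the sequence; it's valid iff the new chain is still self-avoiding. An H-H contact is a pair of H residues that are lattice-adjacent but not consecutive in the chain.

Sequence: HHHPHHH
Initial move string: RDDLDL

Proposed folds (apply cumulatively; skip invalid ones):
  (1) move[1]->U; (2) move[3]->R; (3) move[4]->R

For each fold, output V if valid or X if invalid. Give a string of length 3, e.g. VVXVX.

Answer: XVX

Derivation:
Initial: RDDLDL -> [(0, 0), (1, 0), (1, -1), (1, -2), (0, -2), (0, -3), (-1, -3)]
Fold 1: move[1]->U => RUDLDL INVALID (collision), skipped
Fold 2: move[3]->R => RDDRDL VALID
Fold 3: move[4]->R => RDDRRL INVALID (collision), skipped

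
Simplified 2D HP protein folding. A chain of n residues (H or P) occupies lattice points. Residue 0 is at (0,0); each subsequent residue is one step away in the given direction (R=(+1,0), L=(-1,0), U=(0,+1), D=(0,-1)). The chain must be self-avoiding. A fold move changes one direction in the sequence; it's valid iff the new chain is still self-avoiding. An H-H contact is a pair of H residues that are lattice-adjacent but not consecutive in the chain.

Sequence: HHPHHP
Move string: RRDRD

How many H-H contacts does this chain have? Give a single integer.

Positions: [(0, 0), (1, 0), (2, 0), (2, -1), (3, -1), (3, -2)]
No H-H contacts found.

Answer: 0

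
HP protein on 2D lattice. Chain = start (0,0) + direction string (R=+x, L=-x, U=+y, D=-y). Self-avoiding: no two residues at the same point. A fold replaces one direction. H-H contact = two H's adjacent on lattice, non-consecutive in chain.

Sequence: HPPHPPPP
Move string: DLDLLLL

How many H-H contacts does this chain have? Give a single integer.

Positions: [(0, 0), (0, -1), (-1, -1), (-1, -2), (-2, -2), (-3, -2), (-4, -2), (-5, -2)]
No H-H contacts found.

Answer: 0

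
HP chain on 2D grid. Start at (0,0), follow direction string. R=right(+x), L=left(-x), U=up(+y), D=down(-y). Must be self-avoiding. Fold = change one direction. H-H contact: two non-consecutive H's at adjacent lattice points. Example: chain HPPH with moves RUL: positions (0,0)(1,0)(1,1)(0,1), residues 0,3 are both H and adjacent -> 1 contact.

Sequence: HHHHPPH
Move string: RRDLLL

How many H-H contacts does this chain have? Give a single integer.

Positions: [(0, 0), (1, 0), (2, 0), (2, -1), (1, -1), (0, -1), (-1, -1)]
No H-H contacts found.

Answer: 0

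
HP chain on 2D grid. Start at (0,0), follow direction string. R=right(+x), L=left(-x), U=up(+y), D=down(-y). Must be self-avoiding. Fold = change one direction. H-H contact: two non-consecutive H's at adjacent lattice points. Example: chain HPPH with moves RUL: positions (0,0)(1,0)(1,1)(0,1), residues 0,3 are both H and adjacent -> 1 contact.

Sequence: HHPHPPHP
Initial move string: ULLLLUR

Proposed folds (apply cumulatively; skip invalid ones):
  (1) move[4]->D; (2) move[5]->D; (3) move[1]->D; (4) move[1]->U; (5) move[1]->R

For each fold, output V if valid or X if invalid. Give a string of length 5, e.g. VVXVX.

Initial: ULLLLUR -> [(0, 0), (0, 1), (-1, 1), (-2, 1), (-3, 1), (-4, 1), (-4, 2), (-3, 2)]
Fold 1: move[4]->D => ULLLDUR INVALID (collision), skipped
Fold 2: move[5]->D => ULLLLDR VALID
Fold 3: move[1]->D => UDLLLDR INVALID (collision), skipped
Fold 4: move[1]->U => UULLLDR VALID
Fold 5: move[1]->R => URLLLDR INVALID (collision), skipped

Answer: XVXVX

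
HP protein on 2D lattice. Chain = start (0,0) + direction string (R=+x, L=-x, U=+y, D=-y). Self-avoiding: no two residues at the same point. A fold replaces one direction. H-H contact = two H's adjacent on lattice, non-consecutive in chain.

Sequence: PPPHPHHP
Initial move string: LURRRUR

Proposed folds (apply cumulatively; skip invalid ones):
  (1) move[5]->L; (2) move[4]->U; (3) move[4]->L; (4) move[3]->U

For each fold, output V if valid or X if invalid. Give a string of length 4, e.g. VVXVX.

Answer: XVXV

Derivation:
Initial: LURRRUR -> [(0, 0), (-1, 0), (-1, 1), (0, 1), (1, 1), (2, 1), (2, 2), (3, 2)]
Fold 1: move[5]->L => LURRRLR INVALID (collision), skipped
Fold 2: move[4]->U => LURRUUR VALID
Fold 3: move[4]->L => LURRLUR INVALID (collision), skipped
Fold 4: move[3]->U => LURUUUR VALID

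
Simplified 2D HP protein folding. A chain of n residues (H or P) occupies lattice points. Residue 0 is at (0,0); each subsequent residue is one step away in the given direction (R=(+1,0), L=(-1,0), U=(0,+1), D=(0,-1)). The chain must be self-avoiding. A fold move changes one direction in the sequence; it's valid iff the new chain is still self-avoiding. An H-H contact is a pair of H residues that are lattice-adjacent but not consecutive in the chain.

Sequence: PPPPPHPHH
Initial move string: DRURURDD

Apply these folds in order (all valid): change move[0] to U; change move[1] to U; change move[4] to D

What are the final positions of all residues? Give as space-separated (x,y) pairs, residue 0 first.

Answer: (0,0) (0,1) (0,2) (0,3) (1,3) (1,2) (2,2) (2,1) (2,0)

Derivation:
Initial moves: DRURURDD
Fold: move[0]->U => URURURDD (positions: [(0, 0), (0, 1), (1, 1), (1, 2), (2, 2), (2, 3), (3, 3), (3, 2), (3, 1)])
Fold: move[1]->U => UUURURDD (positions: [(0, 0), (0, 1), (0, 2), (0, 3), (1, 3), (1, 4), (2, 4), (2, 3), (2, 2)])
Fold: move[4]->D => UUURDRDD (positions: [(0, 0), (0, 1), (0, 2), (0, 3), (1, 3), (1, 2), (2, 2), (2, 1), (2, 0)])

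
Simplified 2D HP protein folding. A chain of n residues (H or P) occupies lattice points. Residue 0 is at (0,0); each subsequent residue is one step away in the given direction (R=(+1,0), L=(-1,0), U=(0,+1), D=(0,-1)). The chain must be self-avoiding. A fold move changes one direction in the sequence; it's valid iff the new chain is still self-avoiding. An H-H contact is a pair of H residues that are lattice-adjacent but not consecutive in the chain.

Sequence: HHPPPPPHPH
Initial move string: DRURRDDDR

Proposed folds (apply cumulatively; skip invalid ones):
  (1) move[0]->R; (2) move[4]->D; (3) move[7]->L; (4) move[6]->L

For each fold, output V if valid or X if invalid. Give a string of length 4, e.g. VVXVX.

Answer: VVXV

Derivation:
Initial: DRURRDDDR -> [(0, 0), (0, -1), (1, -1), (1, 0), (2, 0), (3, 0), (3, -1), (3, -2), (3, -3), (4, -3)]
Fold 1: move[0]->R => RRURRDDDR VALID
Fold 2: move[4]->D => RRURDDDDR VALID
Fold 3: move[7]->L => RRURDDDLR INVALID (collision), skipped
Fold 4: move[6]->L => RRURDDLDR VALID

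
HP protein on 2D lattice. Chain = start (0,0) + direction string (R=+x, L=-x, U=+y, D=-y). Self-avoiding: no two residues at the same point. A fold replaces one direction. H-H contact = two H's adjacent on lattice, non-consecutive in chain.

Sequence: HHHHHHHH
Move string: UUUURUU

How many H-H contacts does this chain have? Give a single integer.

Answer: 0

Derivation:
Positions: [(0, 0), (0, 1), (0, 2), (0, 3), (0, 4), (1, 4), (1, 5), (1, 6)]
No H-H contacts found.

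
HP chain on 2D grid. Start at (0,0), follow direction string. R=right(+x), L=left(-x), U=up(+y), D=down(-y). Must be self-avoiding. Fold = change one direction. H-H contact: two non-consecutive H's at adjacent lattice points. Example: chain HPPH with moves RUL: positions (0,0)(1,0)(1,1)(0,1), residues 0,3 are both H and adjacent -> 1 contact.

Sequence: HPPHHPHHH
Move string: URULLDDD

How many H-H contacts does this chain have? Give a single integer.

Positions: [(0, 0), (0, 1), (1, 1), (1, 2), (0, 2), (-1, 2), (-1, 1), (-1, 0), (-1, -1)]
H-H contact: residue 0 @(0,0) - residue 7 @(-1, 0)

Answer: 1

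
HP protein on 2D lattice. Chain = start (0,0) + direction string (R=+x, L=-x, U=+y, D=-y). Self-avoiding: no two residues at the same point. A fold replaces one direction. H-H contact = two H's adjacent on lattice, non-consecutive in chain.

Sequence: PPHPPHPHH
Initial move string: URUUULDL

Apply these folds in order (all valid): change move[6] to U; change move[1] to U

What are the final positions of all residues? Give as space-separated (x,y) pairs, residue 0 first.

Initial moves: URUUULDL
Fold: move[6]->U => URUUULUL (positions: [(0, 0), (0, 1), (1, 1), (1, 2), (1, 3), (1, 4), (0, 4), (0, 5), (-1, 5)])
Fold: move[1]->U => UUUUULUL (positions: [(0, 0), (0, 1), (0, 2), (0, 3), (0, 4), (0, 5), (-1, 5), (-1, 6), (-2, 6)])

Answer: (0,0) (0,1) (0,2) (0,3) (0,4) (0,5) (-1,5) (-1,6) (-2,6)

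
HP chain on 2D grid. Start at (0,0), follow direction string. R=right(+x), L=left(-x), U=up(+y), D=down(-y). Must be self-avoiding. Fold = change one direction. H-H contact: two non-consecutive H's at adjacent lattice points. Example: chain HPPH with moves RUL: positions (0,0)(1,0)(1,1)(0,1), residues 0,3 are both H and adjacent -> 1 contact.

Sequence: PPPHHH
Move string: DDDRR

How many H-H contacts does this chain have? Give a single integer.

Answer: 0

Derivation:
Positions: [(0, 0), (0, -1), (0, -2), (0, -3), (1, -3), (2, -3)]
No H-H contacts found.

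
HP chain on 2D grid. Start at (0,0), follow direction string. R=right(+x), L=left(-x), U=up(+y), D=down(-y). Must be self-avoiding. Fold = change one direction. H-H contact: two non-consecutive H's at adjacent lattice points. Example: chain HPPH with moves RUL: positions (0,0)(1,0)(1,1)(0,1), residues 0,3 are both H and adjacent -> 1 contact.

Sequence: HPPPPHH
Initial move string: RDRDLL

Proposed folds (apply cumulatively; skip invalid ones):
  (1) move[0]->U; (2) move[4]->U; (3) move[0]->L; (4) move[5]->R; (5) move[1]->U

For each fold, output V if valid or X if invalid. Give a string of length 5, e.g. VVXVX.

Answer: XXVXX

Derivation:
Initial: RDRDLL -> [(0, 0), (1, 0), (1, -1), (2, -1), (2, -2), (1, -2), (0, -2)]
Fold 1: move[0]->U => UDRDLL INVALID (collision), skipped
Fold 2: move[4]->U => RDRDUL INVALID (collision), skipped
Fold 3: move[0]->L => LDRDLL VALID
Fold 4: move[5]->R => LDRDLR INVALID (collision), skipped
Fold 5: move[1]->U => LURDLL INVALID (collision), skipped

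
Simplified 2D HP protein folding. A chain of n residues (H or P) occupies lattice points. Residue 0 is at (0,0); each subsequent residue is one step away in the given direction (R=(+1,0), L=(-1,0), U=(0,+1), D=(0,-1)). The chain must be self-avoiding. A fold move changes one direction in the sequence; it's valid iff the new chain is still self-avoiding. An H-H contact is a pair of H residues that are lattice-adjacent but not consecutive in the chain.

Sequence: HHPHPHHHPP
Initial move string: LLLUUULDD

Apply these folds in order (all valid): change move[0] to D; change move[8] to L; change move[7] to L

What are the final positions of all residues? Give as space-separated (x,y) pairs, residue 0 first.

Answer: (0,0) (0,-1) (-1,-1) (-2,-1) (-2,0) (-2,1) (-2,2) (-3,2) (-4,2) (-5,2)

Derivation:
Initial moves: LLLUUULDD
Fold: move[0]->D => DLLUUULDD (positions: [(0, 0), (0, -1), (-1, -1), (-2, -1), (-2, 0), (-2, 1), (-2, 2), (-3, 2), (-3, 1), (-3, 0)])
Fold: move[8]->L => DLLUUULDL (positions: [(0, 0), (0, -1), (-1, -1), (-2, -1), (-2, 0), (-2, 1), (-2, 2), (-3, 2), (-3, 1), (-4, 1)])
Fold: move[7]->L => DLLUUULLL (positions: [(0, 0), (0, -1), (-1, -1), (-2, -1), (-2, 0), (-2, 1), (-2, 2), (-3, 2), (-4, 2), (-5, 2)])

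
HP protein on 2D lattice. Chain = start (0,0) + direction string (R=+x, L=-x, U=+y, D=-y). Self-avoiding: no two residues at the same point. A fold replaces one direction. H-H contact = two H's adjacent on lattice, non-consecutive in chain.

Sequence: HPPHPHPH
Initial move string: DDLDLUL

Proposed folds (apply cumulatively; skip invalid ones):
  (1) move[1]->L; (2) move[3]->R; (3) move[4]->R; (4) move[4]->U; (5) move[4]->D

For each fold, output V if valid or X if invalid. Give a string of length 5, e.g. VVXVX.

Answer: VXXXX

Derivation:
Initial: DDLDLUL -> [(0, 0), (0, -1), (0, -2), (-1, -2), (-1, -3), (-2, -3), (-2, -2), (-3, -2)]
Fold 1: move[1]->L => DLLDLUL VALID
Fold 2: move[3]->R => DLLRLUL INVALID (collision), skipped
Fold 3: move[4]->R => DLLDRUL INVALID (collision), skipped
Fold 4: move[4]->U => DLLDUUL INVALID (collision), skipped
Fold 5: move[4]->D => DLLDDUL INVALID (collision), skipped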